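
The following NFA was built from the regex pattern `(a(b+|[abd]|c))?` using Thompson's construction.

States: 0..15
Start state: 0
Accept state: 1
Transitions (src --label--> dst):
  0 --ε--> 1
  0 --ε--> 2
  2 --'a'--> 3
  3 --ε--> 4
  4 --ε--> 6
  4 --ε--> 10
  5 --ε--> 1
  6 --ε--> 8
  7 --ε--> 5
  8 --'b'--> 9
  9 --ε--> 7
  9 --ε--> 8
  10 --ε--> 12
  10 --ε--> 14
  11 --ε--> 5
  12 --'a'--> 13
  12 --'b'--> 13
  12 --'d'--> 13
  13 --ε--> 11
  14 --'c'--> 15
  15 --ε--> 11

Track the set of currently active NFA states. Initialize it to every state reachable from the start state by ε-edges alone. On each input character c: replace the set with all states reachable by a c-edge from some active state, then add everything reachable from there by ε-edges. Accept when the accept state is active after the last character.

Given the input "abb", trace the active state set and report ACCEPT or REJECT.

Answer: ACCEPT

Derivation:
S₀ = ε-closure({0}) = {0,1,2}
'a' @ 1: {3,4,6,8,10,12,14}
'b' @ 2: {1,5,7,8,9,11,13}  ✓accept
'b' @ 3: {1,5,7,8,9}  ✓accept
after full input: {1,5,7,8,9}  (accept=1 in)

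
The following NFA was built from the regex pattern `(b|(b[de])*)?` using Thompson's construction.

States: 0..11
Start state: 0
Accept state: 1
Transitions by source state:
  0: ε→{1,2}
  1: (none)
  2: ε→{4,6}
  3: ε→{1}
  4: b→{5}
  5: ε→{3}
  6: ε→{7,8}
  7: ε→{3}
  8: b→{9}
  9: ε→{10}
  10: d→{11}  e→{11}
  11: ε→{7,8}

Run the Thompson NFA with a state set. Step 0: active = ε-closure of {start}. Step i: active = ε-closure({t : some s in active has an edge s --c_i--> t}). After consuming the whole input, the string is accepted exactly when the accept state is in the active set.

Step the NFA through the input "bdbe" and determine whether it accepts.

start: ε-closure({0}) = {0,1,2,3,4,6,7,8}
'b' @ 1: {1,3,5,9,10}  [accepting]
'd' @ 2: {1,3,7,8,11}  [accepting]
'b' @ 3: {9,10}
'e' @ 4: {1,3,7,8,11}  [accepting]
end set {1,3,7,8,11} — state 1 in

Answer: ACCEPT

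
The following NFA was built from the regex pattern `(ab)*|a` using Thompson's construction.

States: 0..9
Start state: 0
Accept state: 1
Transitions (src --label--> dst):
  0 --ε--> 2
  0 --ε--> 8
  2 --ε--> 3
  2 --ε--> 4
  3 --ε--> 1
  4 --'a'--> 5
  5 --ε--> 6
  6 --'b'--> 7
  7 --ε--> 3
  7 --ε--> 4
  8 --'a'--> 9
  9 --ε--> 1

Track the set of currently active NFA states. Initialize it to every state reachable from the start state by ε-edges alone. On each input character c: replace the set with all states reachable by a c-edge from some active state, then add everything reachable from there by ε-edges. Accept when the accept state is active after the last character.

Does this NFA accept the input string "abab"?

Answer: ACCEPT

Derivation:
initial (ε-close {0}): {0,1,2,3,4,8}
'a' @ 1: {1,5,6,9}  ✓accept
'b' @ 2: {1,3,4,7}  ✓accept
'a' @ 3: {5,6}
'b' @ 4: {1,3,4,7}  ✓accept
end set {1,3,4,7} — state 1 in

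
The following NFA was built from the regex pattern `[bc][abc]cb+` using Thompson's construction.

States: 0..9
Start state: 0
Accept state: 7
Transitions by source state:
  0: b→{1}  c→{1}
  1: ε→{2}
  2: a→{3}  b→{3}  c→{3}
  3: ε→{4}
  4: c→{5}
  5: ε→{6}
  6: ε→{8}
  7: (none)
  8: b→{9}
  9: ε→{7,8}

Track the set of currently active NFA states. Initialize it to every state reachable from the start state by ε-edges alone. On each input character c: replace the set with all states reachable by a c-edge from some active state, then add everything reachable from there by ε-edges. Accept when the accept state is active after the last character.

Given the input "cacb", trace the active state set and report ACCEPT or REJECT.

Answer: ACCEPT

Derivation:
start: ε-closure({0}) = {0}
'c' @ 1: {1,2}
'a' @ 2: {3,4}
'c' @ 3: {5,6,8}
'b' @ 4: {7,8,9}  (accept∈set)
after full input: {7,8,9}  (accept=7 in)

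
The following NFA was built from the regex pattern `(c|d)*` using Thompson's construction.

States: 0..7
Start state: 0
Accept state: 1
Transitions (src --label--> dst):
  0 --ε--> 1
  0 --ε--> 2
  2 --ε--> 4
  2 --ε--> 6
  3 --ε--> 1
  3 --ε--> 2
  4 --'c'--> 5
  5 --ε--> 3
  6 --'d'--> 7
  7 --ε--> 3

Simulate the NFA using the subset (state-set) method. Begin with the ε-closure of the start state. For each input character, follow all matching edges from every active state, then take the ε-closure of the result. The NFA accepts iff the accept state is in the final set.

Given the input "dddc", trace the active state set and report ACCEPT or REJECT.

initial (ε-close {0}): {0,1,2,4,6}
'd' @ 1: {1,2,3,4,6,7}  [accepting]
'd' @ 2: {1,2,3,4,6,7}  [accepting]
'd' @ 3: {1,2,3,4,6,7}  [accepting]
'c' @ 4: {1,2,3,4,5,6}  [accepting]
final: {1,2,3,4,5,6}; accept 1 in set

Answer: ACCEPT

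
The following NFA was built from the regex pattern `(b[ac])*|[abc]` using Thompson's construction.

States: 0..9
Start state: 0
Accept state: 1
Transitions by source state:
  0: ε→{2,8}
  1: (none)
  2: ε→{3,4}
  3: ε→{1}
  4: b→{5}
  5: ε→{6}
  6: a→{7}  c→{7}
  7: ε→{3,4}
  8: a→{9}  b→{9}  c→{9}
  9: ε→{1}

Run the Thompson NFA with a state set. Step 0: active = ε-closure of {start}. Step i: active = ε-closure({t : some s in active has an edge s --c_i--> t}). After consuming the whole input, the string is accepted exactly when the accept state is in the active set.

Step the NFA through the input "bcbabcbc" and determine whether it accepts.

Answer: ACCEPT

Derivation:
initial (ε-close {0}): {0,1,2,3,4,8}
'b' @ 1: {1,5,6,9}  (accept∈set)
'c' @ 2: {1,3,4,7}  (accept∈set)
'b' @ 3: {5,6}
'a' @ 4: {1,3,4,7}  (accept∈set)
'b' @ 5: {5,6}
'c' @ 6: {1,3,4,7}  (accept∈set)
'b' @ 7: {5,6}
'c' @ 8: {1,3,4,7}  (accept∈set)
after full input: {1,3,4,7}  (accept=1 in)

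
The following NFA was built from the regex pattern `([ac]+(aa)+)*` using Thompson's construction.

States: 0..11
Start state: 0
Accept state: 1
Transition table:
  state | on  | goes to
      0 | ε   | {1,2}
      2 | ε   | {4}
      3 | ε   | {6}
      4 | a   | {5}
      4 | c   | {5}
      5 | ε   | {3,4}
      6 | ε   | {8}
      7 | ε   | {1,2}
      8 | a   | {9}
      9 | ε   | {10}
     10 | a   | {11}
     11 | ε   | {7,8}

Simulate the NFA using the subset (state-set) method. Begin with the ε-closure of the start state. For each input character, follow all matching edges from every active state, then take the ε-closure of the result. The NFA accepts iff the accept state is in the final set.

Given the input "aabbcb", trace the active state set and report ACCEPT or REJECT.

S₀ = ε-closure({0}) = {0,1,2,4}
'a' @ 1: {3,4,5,6,8}
'a' @ 2: {3,4,5,6,8,9,10}
'b' @ 3: {}  — state set empty
rest 'bcb' ignored (set empty)
end set {} — state 1 not in

Answer: REJECT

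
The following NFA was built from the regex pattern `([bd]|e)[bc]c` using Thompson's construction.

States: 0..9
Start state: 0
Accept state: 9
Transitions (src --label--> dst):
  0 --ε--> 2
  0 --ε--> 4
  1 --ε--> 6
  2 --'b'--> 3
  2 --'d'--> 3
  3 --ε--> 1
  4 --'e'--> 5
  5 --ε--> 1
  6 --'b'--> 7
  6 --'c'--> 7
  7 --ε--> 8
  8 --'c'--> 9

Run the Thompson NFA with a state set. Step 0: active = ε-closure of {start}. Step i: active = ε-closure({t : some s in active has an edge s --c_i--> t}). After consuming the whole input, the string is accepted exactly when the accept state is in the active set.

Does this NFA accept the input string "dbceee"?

S₀ = ε-closure({0}) = {0,2,4}
'd' @ 1: {1,3,6}
'b' @ 2: {7,8}
'c' @ 3: {9}  [accepting]
'e' @ 4: {}  — state set empty
rest 'ee' ignored (set empty)
end set {} — state 9 not in

Answer: REJECT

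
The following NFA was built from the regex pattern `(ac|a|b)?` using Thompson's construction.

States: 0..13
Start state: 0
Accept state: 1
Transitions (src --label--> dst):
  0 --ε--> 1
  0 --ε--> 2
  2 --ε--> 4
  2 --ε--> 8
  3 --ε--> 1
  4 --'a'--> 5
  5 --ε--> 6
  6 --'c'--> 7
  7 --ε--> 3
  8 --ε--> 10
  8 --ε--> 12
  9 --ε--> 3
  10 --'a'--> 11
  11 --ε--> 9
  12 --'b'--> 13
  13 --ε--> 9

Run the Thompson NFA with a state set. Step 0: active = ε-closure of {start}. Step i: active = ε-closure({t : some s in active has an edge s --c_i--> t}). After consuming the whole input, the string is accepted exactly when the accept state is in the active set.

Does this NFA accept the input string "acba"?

Answer: REJECT

Steps:
start: ε-closure({0}) = {0,1,2,4,8,10,12}
'a' @ 1: {1,3,5,6,9,11}  (accept∈set)
'c' @ 2: {1,3,7}  (accept∈set)
'b' @ 3: {}  — state set empty
rest 'a' ignored (set empty)
after full input: {}  (accept=1 not in)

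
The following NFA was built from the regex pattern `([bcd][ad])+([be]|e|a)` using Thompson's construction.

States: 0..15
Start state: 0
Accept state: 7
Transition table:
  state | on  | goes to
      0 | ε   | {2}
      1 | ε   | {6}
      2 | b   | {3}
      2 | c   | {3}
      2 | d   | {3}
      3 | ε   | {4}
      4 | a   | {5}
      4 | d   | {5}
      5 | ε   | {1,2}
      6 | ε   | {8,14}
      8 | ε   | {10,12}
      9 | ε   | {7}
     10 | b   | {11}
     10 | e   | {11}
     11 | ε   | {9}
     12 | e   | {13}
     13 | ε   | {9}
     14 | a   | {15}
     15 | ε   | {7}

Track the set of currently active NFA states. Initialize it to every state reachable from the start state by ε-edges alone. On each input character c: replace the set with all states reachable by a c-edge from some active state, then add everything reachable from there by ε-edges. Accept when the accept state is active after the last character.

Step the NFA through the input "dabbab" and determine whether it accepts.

initial (ε-close {0}): {0,2}
'd' @ 1: {3,4}
'a' @ 2: {1,2,5,6,8,10,12,14}
'b' @ 3: {3,4,7,9,11}  [accepting]
'b' @ 4: {}  — state set empty
rest 'ab' ignored (set empty)
end set {} — state 7 not in

Answer: REJECT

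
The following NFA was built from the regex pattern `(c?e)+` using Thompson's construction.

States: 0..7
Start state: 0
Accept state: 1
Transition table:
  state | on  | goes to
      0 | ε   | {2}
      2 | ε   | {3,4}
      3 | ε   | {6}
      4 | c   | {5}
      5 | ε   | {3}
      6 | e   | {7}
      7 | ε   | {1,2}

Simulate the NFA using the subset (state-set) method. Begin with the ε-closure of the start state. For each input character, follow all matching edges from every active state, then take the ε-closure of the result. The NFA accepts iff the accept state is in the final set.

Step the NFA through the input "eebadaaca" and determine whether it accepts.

initial (ε-close {0}): {0,2,3,4,6}
'e' @ 1: {1,2,3,4,6,7}  ✓accept
'e' @ 2: {1,2,3,4,6,7}  ✓accept
'b' @ 3: {}  — state set empty
rest 'adaaca' ignored (set empty)
end set {} — state 1 not in

Answer: REJECT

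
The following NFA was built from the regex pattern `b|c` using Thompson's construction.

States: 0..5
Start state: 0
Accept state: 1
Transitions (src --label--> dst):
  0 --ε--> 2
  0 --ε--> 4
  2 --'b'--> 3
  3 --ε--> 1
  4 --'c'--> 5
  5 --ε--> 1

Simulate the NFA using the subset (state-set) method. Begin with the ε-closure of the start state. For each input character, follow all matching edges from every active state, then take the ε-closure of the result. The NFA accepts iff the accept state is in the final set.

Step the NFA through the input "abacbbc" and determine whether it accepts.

Answer: REJECT

Trace:
initial (ε-close {0}): {0,2,4}
'a' @ 1: {}  — no active states
rest 'bacbbc' ignored (set empty)
after full input: {}  (accept=1 not in)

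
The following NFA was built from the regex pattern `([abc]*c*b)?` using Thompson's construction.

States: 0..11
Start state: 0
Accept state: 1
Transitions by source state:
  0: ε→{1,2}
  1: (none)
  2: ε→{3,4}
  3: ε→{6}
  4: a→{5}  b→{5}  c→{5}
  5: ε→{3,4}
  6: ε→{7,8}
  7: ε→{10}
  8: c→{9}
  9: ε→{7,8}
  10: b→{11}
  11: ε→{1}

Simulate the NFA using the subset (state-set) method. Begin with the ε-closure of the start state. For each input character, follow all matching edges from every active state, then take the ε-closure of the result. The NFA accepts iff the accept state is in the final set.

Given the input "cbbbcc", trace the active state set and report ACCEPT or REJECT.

Answer: REJECT

Trace:
initial (ε-close {0}): {0,1,2,3,4,6,7,8,10}
'c' @ 1: {3,4,5,6,7,8,9,10}
'b' @ 2: {1,3,4,5,6,7,8,10,11}  ✓accept
'b' @ 3: {1,3,4,5,6,7,8,10,11}  ✓accept
'b' @ 4: {1,3,4,5,6,7,8,10,11}  ✓accept
'c' @ 5: {3,4,5,6,7,8,9,10}
'c' @ 6: {3,4,5,6,7,8,9,10}
end set {3,4,5,6,7,8,9,10} — state 1 not in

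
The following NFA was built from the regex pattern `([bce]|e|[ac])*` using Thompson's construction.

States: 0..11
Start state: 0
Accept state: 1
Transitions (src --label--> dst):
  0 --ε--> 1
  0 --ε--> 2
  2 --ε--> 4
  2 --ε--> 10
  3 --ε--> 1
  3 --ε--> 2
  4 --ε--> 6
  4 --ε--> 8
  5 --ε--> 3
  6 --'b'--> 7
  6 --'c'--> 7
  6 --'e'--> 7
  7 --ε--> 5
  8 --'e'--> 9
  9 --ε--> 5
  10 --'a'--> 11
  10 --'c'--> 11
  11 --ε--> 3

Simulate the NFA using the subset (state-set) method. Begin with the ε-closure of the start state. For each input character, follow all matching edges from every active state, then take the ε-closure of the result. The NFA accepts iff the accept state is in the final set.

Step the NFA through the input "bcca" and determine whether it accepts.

Answer: ACCEPT

Trace:
S₀ = ε-closure({0}) = {0,1,2,4,6,8,10}
'b' @ 1: {1,2,3,4,5,6,7,8,10}  (accept∈set)
'c' @ 2: {1,2,3,4,5,6,7,8,10,11}  (accept∈set)
'c' @ 3: {1,2,3,4,5,6,7,8,10,11}  (accept∈set)
'a' @ 4: {1,2,3,4,6,8,10,11}  (accept∈set)
after full input: {1,2,3,4,6,8,10,11}  (accept=1 in)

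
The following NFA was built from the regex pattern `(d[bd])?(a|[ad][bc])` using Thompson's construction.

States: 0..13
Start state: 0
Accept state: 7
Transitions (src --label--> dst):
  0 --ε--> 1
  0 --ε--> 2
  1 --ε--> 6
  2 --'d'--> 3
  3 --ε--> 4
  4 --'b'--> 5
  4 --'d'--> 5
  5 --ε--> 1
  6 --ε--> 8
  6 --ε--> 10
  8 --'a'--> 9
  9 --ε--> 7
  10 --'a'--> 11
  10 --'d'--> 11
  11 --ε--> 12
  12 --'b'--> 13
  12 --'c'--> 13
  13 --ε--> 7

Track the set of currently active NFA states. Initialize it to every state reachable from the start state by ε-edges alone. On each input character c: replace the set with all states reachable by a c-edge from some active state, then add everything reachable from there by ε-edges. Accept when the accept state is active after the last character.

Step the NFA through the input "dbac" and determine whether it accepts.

Answer: ACCEPT

Derivation:
S₀ = ε-closure({0}) = {0,1,2,6,8,10}
'd' @ 1: {3,4,11,12}
'b' @ 2: {1,5,6,7,8,10,13}  (accept∈set)
'a' @ 3: {7,9,11,12}  (accept∈set)
'c' @ 4: {7,13}  (accept∈set)
end set {7,13} — state 7 in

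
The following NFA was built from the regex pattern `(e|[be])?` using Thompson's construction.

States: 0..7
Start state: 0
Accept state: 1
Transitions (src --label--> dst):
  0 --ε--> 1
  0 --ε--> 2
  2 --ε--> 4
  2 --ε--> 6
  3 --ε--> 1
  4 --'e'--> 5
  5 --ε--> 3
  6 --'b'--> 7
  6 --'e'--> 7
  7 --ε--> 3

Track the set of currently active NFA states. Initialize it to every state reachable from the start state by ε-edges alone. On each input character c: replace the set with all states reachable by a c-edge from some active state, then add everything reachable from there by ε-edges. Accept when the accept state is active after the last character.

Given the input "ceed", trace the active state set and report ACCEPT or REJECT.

Answer: REJECT

Trace:
start: ε-closure({0}) = {0,1,2,4,6}
'c' @ 1: {}  — dead — no transitions
rest 'eed' ignored (set empty)
after full input: {}  (accept=1 not in)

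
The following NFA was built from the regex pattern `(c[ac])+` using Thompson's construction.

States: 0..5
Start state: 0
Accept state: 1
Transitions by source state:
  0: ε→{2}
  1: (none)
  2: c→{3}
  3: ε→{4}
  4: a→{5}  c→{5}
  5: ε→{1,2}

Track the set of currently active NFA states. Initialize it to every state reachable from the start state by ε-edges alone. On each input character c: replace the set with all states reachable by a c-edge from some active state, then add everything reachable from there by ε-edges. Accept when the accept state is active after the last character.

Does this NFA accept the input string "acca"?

Answer: REJECT

Steps:
S₀ = ε-closure({0}) = {0,2}
'a' @ 1: {}  — state set empty
rest 'cca' ignored (set empty)
end set {} — state 1 not in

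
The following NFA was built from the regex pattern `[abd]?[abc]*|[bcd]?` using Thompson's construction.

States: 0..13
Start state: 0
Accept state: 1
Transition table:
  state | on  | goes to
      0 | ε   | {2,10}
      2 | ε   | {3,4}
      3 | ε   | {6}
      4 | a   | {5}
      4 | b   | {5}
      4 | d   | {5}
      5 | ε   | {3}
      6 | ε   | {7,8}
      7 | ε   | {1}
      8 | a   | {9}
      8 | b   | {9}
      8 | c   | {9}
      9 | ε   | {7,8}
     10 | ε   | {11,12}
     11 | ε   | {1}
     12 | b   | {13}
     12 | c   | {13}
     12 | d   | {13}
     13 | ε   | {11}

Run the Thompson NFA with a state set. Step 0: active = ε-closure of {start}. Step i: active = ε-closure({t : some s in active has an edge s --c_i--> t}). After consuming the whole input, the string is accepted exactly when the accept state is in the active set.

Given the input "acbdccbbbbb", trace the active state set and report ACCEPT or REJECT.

Answer: REJECT

Derivation:
initial (ε-close {0}): {0,1,2,3,4,6,7,8,10,11,12}
'a' @ 1: {1,3,5,6,7,8,9}  (accept∈set)
'c' @ 2: {1,7,8,9}  (accept∈set)
'b' @ 3: {1,7,8,9}  (accept∈set)
'd' @ 4: {}  — dead — no transitions
rest 'ccbbbbb' ignored (set empty)
after full input: {}  (accept=1 not in)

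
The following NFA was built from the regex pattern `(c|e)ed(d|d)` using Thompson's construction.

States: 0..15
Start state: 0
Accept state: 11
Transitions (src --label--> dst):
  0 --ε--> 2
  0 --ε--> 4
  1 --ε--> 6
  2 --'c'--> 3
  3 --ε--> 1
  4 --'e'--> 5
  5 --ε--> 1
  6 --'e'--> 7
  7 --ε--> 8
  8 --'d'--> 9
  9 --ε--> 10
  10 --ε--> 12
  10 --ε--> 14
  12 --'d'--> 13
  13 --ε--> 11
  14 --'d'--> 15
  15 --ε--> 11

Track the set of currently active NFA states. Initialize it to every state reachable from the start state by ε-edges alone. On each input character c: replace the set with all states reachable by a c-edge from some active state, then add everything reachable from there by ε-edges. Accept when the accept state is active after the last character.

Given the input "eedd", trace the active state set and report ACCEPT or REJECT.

Answer: ACCEPT

Derivation:
initial (ε-close {0}): {0,2,4}
'e' @ 1: {1,5,6}
'e' @ 2: {7,8}
'd' @ 3: {9,10,12,14}
'd' @ 4: {11,13,15}  (accept∈set)
after full input: {11,13,15}  (accept=11 in)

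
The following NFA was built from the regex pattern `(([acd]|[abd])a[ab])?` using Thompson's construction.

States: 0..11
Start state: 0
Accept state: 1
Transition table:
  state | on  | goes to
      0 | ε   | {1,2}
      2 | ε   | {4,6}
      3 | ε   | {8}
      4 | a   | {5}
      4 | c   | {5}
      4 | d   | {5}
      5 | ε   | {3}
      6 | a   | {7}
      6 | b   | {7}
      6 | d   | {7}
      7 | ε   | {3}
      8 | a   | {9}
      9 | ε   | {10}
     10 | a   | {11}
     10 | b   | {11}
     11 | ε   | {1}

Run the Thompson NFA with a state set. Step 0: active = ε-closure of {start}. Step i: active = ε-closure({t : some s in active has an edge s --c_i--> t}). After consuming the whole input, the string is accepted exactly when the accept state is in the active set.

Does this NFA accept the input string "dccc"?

S₀ = ε-closure({0}) = {0,1,2,4,6}
'd' @ 1: {3,5,7,8}
'c' @ 2: {}  — state set empty
rest 'cc' ignored (set empty)
final: {}; accept 1 not in set

Answer: REJECT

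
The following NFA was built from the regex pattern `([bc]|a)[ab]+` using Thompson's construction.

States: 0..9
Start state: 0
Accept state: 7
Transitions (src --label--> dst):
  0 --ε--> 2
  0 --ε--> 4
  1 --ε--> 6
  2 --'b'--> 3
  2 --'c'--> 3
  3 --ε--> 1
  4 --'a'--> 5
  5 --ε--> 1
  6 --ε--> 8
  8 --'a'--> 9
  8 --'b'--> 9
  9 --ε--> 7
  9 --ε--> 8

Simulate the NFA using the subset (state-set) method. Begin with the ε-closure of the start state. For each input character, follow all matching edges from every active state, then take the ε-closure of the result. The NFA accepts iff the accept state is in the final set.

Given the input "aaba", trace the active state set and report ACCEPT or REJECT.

Answer: ACCEPT

Derivation:
initial (ε-close {0}): {0,2,4}
'a' @ 1: {1,5,6,8}
'a' @ 2: {7,8,9}  [accepting]
'b' @ 3: {7,8,9}  [accepting]
'a' @ 4: {7,8,9}  [accepting]
final: {7,8,9}; accept 7 in set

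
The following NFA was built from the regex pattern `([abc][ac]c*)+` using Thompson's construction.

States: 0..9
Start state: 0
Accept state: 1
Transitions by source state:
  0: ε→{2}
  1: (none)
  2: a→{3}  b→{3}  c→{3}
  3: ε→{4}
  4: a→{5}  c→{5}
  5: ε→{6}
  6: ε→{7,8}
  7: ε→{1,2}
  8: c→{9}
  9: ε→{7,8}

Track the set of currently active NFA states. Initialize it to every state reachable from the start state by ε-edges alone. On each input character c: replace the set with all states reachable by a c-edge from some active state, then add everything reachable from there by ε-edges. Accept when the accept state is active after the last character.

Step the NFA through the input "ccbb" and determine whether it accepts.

S₀ = ε-closure({0}) = {0,2}
'c' @ 1: {3,4}
'c' @ 2: {1,2,5,6,7,8}  ✓accept
'b' @ 3: {3,4}
'b' @ 4: {}  — dead — no transitions
final: {}; accept 1 not in set

Answer: REJECT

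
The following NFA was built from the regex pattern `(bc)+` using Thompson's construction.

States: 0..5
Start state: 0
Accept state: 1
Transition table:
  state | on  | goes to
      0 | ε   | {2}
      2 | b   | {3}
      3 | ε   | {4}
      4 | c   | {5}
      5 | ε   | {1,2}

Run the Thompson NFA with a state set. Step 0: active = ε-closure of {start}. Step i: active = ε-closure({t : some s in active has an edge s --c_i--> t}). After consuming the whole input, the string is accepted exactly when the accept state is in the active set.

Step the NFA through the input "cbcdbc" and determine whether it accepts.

S₀ = ε-closure({0}) = {0,2}
'c' @ 1: {}  — dead — no transitions
rest 'bcdbc' ignored (set empty)
final: {}; accept 1 not in set

Answer: REJECT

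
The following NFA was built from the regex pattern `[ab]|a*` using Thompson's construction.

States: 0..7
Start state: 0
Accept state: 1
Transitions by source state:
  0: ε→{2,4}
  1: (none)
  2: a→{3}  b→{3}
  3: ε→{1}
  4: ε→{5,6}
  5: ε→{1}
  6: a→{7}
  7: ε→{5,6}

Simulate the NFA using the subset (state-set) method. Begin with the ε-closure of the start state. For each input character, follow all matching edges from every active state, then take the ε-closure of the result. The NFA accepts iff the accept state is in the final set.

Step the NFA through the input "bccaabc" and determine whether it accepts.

S₀ = ε-closure({0}) = {0,1,2,4,5,6}
'b' @ 1: {1,3}  (accept∈set)
'c' @ 2: {}  — dead — no transitions
rest 'caabc' ignored (set empty)
end set {} — state 1 not in

Answer: REJECT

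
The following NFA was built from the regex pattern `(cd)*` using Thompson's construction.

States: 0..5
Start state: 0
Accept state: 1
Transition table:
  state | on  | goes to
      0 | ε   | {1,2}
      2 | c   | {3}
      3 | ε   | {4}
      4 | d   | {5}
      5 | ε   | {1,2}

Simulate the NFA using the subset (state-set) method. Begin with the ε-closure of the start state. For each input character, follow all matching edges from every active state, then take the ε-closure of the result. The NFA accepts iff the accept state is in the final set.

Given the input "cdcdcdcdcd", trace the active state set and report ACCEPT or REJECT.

Answer: ACCEPT

Steps:
S₀ = ε-closure({0}) = {0,1,2}
'c' @ 1: {3,4}
'd' @ 2: {1,2,5}  (accept∈set)
'c' @ 3: {3,4}
'd' @ 4: {1,2,5}  (accept∈set)
'c' @ 5: {3,4}
'd' @ 6: {1,2,5}  (accept∈set)
'c' @ 7: {3,4}
'd' @ 8: {1,2,5}  (accept∈set)
'c' @ 9: {3,4}
'd' @ 10: {1,2,5}  (accept∈set)
final: {1,2,5}; accept 1 in set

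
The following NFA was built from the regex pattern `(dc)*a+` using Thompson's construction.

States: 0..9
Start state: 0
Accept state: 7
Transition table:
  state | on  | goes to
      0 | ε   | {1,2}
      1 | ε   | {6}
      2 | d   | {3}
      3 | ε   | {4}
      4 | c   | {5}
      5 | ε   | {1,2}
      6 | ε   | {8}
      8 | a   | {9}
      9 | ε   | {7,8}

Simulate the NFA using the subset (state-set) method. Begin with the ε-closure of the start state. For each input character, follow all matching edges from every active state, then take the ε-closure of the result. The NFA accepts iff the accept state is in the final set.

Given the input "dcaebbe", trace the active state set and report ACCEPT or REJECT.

Answer: REJECT

Trace:
S₀ = ε-closure({0}) = {0,1,2,6,8}
'd' @ 1: {3,4}
'c' @ 2: {1,2,5,6,8}
'a' @ 3: {7,8,9}  ✓accept
'e' @ 4: {}  — state set empty
rest 'bbe' ignored (set empty)
end set {} — state 7 not in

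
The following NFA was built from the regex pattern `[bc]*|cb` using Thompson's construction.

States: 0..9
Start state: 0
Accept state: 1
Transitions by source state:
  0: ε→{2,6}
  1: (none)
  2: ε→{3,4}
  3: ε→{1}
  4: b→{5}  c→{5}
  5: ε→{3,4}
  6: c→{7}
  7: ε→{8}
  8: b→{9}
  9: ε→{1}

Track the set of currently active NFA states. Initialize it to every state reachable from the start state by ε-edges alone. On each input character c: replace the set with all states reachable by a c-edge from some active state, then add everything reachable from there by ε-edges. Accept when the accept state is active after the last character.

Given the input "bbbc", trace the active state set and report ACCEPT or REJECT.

Answer: ACCEPT

Derivation:
initial (ε-close {0}): {0,1,2,3,4,6}
'b' @ 1: {1,3,4,5}  ✓accept
'b' @ 2: {1,3,4,5}  ✓accept
'b' @ 3: {1,3,4,5}  ✓accept
'c' @ 4: {1,3,4,5}  ✓accept
final: {1,3,4,5}; accept 1 in set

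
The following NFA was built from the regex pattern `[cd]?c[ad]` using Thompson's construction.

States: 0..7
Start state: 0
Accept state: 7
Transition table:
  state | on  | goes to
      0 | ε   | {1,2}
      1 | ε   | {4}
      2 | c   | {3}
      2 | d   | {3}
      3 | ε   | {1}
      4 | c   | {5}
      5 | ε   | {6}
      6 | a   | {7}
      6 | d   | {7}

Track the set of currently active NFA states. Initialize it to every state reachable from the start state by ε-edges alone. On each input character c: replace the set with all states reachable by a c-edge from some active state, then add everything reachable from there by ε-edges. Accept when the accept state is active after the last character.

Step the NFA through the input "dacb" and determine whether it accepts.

Answer: REJECT

Trace:
S₀ = ε-closure({0}) = {0,1,2,4}
'd' @ 1: {1,3,4}
'a' @ 2: {}  — no active states
rest 'cb' ignored (set empty)
after full input: {}  (accept=7 not in)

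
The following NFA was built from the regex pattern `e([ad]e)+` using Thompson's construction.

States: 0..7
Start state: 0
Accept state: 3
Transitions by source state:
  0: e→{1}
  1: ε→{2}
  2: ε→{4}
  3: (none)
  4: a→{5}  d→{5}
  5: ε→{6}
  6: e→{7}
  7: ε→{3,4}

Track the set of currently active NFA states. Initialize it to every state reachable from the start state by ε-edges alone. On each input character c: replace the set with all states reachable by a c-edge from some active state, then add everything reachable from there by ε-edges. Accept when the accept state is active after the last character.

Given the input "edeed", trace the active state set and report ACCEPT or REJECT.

initial (ε-close {0}): {0}
'e' @ 1: {1,2,4}
'd' @ 2: {5,6}
'e' @ 3: {3,4,7}  [accepting]
'e' @ 4: {}  — dead — no transitions
rest 'd' ignored (set empty)
after full input: {}  (accept=3 not in)

Answer: REJECT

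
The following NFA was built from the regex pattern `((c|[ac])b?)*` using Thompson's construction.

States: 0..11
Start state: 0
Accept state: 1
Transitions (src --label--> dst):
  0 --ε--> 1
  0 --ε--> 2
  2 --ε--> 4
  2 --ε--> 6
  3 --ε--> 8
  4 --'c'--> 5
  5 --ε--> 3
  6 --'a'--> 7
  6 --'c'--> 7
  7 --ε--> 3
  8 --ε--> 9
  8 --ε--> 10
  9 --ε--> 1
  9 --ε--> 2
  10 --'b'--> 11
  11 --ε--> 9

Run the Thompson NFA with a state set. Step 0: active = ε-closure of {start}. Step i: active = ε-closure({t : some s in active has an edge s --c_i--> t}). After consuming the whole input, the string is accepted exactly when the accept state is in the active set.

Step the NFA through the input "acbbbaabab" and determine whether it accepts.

Answer: REJECT

Trace:
initial (ε-close {0}): {0,1,2,4,6}
'a' @ 1: {1,2,3,4,6,7,8,9,10}  [accepting]
'c' @ 2: {1,2,3,4,5,6,7,8,9,10}  [accepting]
'b' @ 3: {1,2,4,6,9,11}  [accepting]
'b' @ 4: {}  — state set empty
rest 'baabab' ignored (set empty)
after full input: {}  (accept=1 not in)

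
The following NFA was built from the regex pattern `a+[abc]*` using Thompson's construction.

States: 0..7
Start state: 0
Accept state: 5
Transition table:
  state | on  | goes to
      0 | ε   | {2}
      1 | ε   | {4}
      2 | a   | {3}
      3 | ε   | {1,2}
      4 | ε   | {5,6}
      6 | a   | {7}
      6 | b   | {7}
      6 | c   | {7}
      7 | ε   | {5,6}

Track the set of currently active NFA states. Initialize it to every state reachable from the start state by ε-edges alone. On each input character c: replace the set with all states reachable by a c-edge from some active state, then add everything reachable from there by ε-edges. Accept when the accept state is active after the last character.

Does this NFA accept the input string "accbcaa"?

S₀ = ε-closure({0}) = {0,2}
'a' @ 1: {1,2,3,4,5,6}  ✓accept
'c' @ 2: {5,6,7}  ✓accept
'c' @ 3: {5,6,7}  ✓accept
'b' @ 4: {5,6,7}  ✓accept
'c' @ 5: {5,6,7}  ✓accept
'a' @ 6: {5,6,7}  ✓accept
'a' @ 7: {5,6,7}  ✓accept
end set {5,6,7} — state 5 in

Answer: ACCEPT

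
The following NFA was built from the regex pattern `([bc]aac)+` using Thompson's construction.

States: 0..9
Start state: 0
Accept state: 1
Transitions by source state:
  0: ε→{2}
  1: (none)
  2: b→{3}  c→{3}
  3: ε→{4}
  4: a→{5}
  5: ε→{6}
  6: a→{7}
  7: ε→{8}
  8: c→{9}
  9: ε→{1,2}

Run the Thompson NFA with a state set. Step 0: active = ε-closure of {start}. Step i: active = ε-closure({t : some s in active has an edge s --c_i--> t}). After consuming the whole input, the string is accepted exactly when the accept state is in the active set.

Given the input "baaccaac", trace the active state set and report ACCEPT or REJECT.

Answer: ACCEPT

Derivation:
S₀ = ε-closure({0}) = {0,2}
'b' @ 1: {3,4}
'a' @ 2: {5,6}
'a' @ 3: {7,8}
'c' @ 4: {1,2,9}  [accepting]
'c' @ 5: {3,4}
'a' @ 6: {5,6}
'a' @ 7: {7,8}
'c' @ 8: {1,2,9}  [accepting]
after full input: {1,2,9}  (accept=1 in)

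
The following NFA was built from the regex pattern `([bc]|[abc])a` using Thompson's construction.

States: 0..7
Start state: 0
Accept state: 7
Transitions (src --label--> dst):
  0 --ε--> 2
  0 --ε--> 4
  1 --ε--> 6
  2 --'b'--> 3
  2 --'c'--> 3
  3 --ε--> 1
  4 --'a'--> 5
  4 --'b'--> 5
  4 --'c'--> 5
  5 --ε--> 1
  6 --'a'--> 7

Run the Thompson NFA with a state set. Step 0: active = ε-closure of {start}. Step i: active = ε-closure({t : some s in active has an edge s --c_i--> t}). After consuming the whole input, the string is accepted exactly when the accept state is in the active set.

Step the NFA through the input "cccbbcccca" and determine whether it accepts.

initial (ε-close {0}): {0,2,4}
'c' @ 1: {1,3,5,6}
'c' @ 2: {}  — dead — no transitions
rest 'cbbcccca' ignored (set empty)
after full input: {}  (accept=7 not in)

Answer: REJECT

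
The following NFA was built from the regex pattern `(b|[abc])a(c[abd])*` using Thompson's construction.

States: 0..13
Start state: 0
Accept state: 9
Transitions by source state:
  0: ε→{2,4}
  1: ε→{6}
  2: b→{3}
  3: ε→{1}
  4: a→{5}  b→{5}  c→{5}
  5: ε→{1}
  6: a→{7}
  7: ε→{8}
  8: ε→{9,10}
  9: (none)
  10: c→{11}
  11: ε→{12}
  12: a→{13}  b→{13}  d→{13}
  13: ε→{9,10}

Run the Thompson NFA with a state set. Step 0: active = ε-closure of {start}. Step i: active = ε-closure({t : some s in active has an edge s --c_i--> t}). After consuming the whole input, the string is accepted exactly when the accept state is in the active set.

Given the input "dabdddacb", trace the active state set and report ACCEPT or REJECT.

start: ε-closure({0}) = {0,2,4}
'd' @ 1: {}  — state set empty
rest 'abdddacb' ignored (set empty)
after full input: {}  (accept=9 not in)

Answer: REJECT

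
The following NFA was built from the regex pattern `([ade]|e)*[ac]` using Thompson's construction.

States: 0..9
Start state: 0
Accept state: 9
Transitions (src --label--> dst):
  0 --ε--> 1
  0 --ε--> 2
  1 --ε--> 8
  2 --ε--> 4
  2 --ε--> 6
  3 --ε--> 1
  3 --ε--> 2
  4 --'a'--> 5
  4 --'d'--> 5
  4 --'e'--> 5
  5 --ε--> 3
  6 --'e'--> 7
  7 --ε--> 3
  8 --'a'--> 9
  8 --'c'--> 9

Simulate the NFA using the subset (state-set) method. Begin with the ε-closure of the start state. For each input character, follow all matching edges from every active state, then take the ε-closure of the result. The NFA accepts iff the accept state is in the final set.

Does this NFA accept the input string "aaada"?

Answer: ACCEPT

Steps:
initial (ε-close {0}): {0,1,2,4,6,8}
'a' @ 1: {1,2,3,4,5,6,8,9}  ✓accept
'a' @ 2: {1,2,3,4,5,6,8,9}  ✓accept
'a' @ 3: {1,2,3,4,5,6,8,9}  ✓accept
'd' @ 4: {1,2,3,4,5,6,8}
'a' @ 5: {1,2,3,4,5,6,8,9}  ✓accept
after full input: {1,2,3,4,5,6,8,9}  (accept=9 in)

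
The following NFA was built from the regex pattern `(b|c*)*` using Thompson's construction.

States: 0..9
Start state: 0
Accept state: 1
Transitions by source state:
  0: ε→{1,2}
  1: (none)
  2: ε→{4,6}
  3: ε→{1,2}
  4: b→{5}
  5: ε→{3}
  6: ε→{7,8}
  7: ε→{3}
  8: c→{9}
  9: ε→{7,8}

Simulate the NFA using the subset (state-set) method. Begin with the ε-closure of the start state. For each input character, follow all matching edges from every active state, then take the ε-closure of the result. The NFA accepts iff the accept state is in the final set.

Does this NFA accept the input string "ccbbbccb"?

Answer: ACCEPT

Steps:
initial (ε-close {0}): {0,1,2,3,4,6,7,8}
'c' @ 1: {1,2,3,4,6,7,8,9}  [accepting]
'c' @ 2: {1,2,3,4,6,7,8,9}  [accepting]
'b' @ 3: {1,2,3,4,5,6,7,8}  [accepting]
'b' @ 4: {1,2,3,4,5,6,7,8}  [accepting]
'b' @ 5: {1,2,3,4,5,6,7,8}  [accepting]
'c' @ 6: {1,2,3,4,6,7,8,9}  [accepting]
'c' @ 7: {1,2,3,4,6,7,8,9}  [accepting]
'b' @ 8: {1,2,3,4,5,6,7,8}  [accepting]
final: {1,2,3,4,5,6,7,8}; accept 1 in set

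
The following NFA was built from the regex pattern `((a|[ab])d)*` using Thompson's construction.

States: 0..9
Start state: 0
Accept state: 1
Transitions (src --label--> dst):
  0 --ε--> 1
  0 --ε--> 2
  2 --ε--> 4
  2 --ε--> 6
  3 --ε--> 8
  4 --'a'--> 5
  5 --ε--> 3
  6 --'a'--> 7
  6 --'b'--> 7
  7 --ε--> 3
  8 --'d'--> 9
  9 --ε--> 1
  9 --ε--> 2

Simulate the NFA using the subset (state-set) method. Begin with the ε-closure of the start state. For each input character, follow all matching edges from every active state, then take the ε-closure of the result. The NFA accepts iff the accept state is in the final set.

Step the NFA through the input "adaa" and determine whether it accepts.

start: ε-closure({0}) = {0,1,2,4,6}
'a' @ 1: {3,5,7,8}
'd' @ 2: {1,2,4,6,9}  (accept∈set)
'a' @ 3: {3,5,7,8}
'a' @ 4: {}  — no active states
final: {}; accept 1 not in set

Answer: REJECT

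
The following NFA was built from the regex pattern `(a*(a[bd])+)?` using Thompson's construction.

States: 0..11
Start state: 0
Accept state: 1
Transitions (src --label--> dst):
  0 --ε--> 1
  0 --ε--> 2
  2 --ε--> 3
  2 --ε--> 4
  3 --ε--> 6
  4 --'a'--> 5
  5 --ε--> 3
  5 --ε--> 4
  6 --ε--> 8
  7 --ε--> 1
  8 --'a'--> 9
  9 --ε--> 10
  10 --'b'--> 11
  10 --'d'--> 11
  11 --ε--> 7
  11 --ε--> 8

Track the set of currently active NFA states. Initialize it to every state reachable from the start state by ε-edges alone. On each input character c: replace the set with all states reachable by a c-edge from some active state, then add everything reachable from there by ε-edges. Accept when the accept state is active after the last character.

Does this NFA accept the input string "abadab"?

start: ε-closure({0}) = {0,1,2,3,4,6,8}
'a' @ 1: {3,4,5,6,8,9,10}
'b' @ 2: {1,7,8,11}  (accept∈set)
'a' @ 3: {9,10}
'd' @ 4: {1,7,8,11}  (accept∈set)
'a' @ 5: {9,10}
'b' @ 6: {1,7,8,11}  (accept∈set)
final: {1,7,8,11}; accept 1 in set

Answer: ACCEPT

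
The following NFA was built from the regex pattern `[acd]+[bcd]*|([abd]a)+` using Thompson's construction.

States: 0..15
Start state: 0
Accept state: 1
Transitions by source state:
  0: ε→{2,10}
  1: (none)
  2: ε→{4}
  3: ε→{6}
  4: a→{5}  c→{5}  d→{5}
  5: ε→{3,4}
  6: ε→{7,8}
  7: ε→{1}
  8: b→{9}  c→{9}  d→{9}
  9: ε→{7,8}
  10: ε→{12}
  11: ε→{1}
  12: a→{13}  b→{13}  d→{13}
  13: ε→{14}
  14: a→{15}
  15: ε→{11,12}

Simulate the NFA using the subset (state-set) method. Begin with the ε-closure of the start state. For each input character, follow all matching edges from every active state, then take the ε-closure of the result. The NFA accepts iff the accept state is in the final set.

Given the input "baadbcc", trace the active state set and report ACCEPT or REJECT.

initial (ε-close {0}): {0,2,4,10,12}
'b' @ 1: {13,14}
'a' @ 2: {1,11,12,15}  (accept∈set)
'a' @ 3: {13,14}
'd' @ 4: {}  — no active states
rest 'bcc' ignored (set empty)
end set {} — state 1 not in

Answer: REJECT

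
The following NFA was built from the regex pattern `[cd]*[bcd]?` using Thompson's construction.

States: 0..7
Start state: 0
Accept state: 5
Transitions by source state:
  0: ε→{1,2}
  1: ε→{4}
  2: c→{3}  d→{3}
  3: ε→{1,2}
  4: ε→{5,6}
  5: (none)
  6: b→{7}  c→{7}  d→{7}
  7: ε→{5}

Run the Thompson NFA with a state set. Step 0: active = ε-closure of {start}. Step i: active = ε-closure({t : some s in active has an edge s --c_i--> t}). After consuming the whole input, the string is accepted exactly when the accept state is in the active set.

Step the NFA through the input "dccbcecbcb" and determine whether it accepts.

start: ε-closure({0}) = {0,1,2,4,5,6}
'd' @ 1: {1,2,3,4,5,6,7}  (accept∈set)
'c' @ 2: {1,2,3,4,5,6,7}  (accept∈set)
'c' @ 3: {1,2,3,4,5,6,7}  (accept∈set)
'b' @ 4: {5,7}  (accept∈set)
'c' @ 5: {}  — dead — no transitions
rest 'ecbcb' ignored (set empty)
after full input: {}  (accept=5 not in)

Answer: REJECT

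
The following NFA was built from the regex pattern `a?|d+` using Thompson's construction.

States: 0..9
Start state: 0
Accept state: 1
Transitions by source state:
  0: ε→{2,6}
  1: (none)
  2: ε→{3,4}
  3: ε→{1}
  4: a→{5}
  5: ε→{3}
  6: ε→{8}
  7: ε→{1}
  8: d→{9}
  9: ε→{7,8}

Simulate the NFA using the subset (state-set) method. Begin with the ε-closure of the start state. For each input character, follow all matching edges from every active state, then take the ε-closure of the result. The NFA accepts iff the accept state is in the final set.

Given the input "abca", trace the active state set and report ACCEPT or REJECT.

Answer: REJECT

Derivation:
initial (ε-close {0}): {0,1,2,3,4,6,8}
'a' @ 1: {1,3,5}  (accept∈set)
'b' @ 2: {}  — no active states
rest 'ca' ignored (set empty)
end set {} — state 1 not in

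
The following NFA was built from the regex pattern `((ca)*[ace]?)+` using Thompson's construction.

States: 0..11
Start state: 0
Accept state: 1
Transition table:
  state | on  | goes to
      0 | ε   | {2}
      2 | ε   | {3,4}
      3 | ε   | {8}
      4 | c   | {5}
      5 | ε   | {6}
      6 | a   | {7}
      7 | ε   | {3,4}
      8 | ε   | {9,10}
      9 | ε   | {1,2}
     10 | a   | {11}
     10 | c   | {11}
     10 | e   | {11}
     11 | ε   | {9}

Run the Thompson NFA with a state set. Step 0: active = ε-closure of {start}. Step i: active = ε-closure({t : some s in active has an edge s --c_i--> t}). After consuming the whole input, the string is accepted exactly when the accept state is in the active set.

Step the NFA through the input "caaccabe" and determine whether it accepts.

Answer: REJECT

Trace:
S₀ = ε-closure({0}) = {0,1,2,3,4,8,9,10}
'c' @ 1: {1,2,3,4,5,6,8,9,10,11}  [accepting]
'a' @ 2: {1,2,3,4,7,8,9,10,11}  [accepting]
'a' @ 3: {1,2,3,4,8,9,10,11}  [accepting]
'c' @ 4: {1,2,3,4,5,6,8,9,10,11}  [accepting]
'c' @ 5: {1,2,3,4,5,6,8,9,10,11}  [accepting]
'a' @ 6: {1,2,3,4,7,8,9,10,11}  [accepting]
'b' @ 7: {}  — state set empty
rest 'e' ignored (set empty)
final: {}; accept 1 not in set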